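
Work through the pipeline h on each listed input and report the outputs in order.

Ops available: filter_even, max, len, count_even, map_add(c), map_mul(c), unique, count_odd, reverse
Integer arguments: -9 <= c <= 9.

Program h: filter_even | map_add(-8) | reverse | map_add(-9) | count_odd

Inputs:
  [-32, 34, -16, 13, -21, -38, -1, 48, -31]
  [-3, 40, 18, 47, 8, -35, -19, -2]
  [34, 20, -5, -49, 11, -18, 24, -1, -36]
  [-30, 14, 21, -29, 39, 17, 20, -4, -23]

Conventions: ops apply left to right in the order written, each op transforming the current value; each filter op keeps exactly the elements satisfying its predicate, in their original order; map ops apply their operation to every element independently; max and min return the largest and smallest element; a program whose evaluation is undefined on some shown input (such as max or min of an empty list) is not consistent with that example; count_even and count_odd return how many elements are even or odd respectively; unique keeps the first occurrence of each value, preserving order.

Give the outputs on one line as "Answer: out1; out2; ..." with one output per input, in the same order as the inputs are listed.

5; 4; 5; 4

Execution, op by op:
  [-32, 34, -16, 13, -21, -38, -1, 48, -31] -> [-32, 34, -16, -38, 48] -> [-40, 26, -24, -46, 40] -> [40, -46, -24, 26, -40] -> [31, -55, -33, 17, -49] -> 5
  [-3, 40, 18, 47, 8, -35, -19, -2] -> [40, 18, 8, -2] -> [32, 10, 0, -10] -> [-10, 0, 10, 32] -> [-19, -9, 1, 23] -> 4
  [34, 20, -5, -49, 11, -18, 24, -1, -36] -> [34, 20, -18, 24, -36] -> [26, 12, -26, 16, -44] -> [-44, 16, -26, 12, 26] -> [-53, 7, -35, 3, 17] -> 5
  [-30, 14, 21, -29, 39, 17, 20, -4, -23] -> [-30, 14, 20, -4] -> [-38, 6, 12, -12] -> [-12, 12, 6, -38] -> [-21, 3, -3, -47] -> 4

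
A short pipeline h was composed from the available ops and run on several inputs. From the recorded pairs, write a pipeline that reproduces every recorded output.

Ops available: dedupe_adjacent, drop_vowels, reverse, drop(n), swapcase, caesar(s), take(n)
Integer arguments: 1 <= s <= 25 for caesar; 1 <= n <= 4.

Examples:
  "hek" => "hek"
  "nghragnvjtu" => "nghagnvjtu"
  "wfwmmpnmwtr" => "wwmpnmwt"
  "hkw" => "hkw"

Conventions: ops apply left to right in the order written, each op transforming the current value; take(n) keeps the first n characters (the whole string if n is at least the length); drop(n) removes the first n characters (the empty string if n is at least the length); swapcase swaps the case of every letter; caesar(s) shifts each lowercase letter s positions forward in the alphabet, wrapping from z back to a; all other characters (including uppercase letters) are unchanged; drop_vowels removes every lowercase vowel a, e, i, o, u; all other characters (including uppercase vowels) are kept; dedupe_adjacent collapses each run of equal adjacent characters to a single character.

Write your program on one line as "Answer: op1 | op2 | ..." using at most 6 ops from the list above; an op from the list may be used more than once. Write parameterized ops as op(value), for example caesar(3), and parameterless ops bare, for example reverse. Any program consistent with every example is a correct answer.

caesar(16) | caesar(13) | dedupe_adjacent | drop_vowels | caesar(23)

Check, running the answer program on each example:
  "hek" -> "xua" -> "khn" -> "khn" -> "khn" -> "hek"
  "nghragnvjtu" -> "dwxhqwdlzjk" -> "qjkudjqymwx" -> "qjkudjqymwx" -> "qjkdjqymwx" -> "nghagnvjtu"
  "wfwmmpnmwtr" -> "mvmccfdcmjh" -> "zizppsqpzwu" -> "zizpsqpzwu" -> "zzpsqpzw" -> "wwmpnmwt"
  "hkw" -> "xam" -> "knz" -> "knz" -> "knz" -> "hkw"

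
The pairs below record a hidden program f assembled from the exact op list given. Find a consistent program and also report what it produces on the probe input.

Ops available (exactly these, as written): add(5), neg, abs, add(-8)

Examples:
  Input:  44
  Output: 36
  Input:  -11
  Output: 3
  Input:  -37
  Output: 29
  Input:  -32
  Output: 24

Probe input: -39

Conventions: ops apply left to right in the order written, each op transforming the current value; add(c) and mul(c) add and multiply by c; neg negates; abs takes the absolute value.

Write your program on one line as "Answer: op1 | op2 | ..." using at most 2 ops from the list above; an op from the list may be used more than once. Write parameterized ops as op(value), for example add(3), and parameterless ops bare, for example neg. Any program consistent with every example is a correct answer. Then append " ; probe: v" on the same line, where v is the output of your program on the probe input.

abs | add(-8) ; probe: 31

Check, running the answer program on each example:
  44 -> 44 -> 36
  -11 -> 11 -> 3
  -37 -> 37 -> 29
  -32 -> 32 -> 24
  probe: -39 -> 39 -> 31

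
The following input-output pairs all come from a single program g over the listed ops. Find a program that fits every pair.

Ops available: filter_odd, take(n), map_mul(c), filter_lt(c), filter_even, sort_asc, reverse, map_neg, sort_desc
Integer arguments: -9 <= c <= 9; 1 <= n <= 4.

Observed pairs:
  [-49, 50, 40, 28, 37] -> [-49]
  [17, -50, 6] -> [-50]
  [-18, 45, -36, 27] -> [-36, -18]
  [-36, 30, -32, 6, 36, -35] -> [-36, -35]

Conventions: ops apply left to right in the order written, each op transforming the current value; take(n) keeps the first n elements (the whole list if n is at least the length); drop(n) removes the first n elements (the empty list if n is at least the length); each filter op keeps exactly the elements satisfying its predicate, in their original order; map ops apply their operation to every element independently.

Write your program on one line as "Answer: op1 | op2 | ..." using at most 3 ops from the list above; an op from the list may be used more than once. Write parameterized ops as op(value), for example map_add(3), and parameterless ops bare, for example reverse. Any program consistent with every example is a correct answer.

sort_asc | take(2) | filter_lt(-3)

Check, running the answer program on each example:
  [-49, 50, 40, 28, 37] -> [-49, 28, 37, 40, 50] -> [-49, 28] -> [-49]
  [17, -50, 6] -> [-50, 6, 17] -> [-50, 6] -> [-50]
  [-18, 45, -36, 27] -> [-36, -18, 27, 45] -> [-36, -18] -> [-36, -18]
  [-36, 30, -32, 6, 36, -35] -> [-36, -35, -32, 6, 30, 36] -> [-36, -35] -> [-36, -35]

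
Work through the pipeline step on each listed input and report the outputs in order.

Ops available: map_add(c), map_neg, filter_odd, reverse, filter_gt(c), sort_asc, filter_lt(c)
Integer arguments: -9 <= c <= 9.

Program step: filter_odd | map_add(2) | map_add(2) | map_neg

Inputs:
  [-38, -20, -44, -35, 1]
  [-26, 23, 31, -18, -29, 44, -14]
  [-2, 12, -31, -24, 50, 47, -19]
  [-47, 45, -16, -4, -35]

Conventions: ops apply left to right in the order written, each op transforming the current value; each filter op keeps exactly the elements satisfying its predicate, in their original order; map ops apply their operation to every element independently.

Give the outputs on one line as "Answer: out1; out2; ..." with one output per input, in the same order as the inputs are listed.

Execution, op by op:
  [-38, -20, -44, -35, 1] -> [-35, 1] -> [-33, 3] -> [-31, 5] -> [31, -5]
  [-26, 23, 31, -18, -29, 44, -14] -> [23, 31, -29] -> [25, 33, -27] -> [27, 35, -25] -> [-27, -35, 25]
  [-2, 12, -31, -24, 50, 47, -19] -> [-31, 47, -19] -> [-29, 49, -17] -> [-27, 51, -15] -> [27, -51, 15]
  [-47, 45, -16, -4, -35] -> [-47, 45, -35] -> [-45, 47, -33] -> [-43, 49, -31] -> [43, -49, 31]

[31, -5]; [-27, -35, 25]; [27, -51, 15]; [43, -49, 31]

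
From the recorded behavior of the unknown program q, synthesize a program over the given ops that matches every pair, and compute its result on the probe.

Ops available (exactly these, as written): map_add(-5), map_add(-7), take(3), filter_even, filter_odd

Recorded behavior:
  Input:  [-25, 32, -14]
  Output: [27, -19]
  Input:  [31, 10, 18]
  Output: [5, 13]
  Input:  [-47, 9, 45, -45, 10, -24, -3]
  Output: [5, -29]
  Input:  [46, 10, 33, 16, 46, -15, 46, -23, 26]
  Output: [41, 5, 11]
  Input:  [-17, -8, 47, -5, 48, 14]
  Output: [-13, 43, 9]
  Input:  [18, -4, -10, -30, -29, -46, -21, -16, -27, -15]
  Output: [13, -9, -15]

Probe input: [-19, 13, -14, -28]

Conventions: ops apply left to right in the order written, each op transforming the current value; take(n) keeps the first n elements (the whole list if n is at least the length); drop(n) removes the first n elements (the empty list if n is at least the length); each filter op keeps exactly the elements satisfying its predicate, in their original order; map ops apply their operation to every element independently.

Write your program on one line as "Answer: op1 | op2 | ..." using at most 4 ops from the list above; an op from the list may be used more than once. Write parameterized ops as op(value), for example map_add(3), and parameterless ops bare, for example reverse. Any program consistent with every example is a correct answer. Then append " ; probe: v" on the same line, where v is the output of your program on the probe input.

filter_even | take(3) | map_add(-5) ; probe: [-19, -33]

Check, running the answer program on each example:
  [-25, 32, -14] -> [32, -14] -> [32, -14] -> [27, -19]
  [31, 10, 18] -> [10, 18] -> [10, 18] -> [5, 13]
  [-47, 9, 45, -45, 10, -24, -3] -> [10, -24] -> [10, -24] -> [5, -29]
  [46, 10, 33, 16, 46, -15, 46, -23, 26] -> [46, 10, 16, 46, 46, 26] -> [46, 10, 16] -> [41, 5, 11]
  [-17, -8, 47, -5, 48, 14] -> [-8, 48, 14] -> [-8, 48, 14] -> [-13, 43, 9]
  [18, -4, -10, -30, -29, -46, -21, -16, -27, -15] -> [18, -4, -10, -30, -46, -16] -> [18, -4, -10] -> [13, -9, -15]
  probe: [-19, 13, -14, -28] -> [-14, -28] -> [-14, -28] -> [-19, -33]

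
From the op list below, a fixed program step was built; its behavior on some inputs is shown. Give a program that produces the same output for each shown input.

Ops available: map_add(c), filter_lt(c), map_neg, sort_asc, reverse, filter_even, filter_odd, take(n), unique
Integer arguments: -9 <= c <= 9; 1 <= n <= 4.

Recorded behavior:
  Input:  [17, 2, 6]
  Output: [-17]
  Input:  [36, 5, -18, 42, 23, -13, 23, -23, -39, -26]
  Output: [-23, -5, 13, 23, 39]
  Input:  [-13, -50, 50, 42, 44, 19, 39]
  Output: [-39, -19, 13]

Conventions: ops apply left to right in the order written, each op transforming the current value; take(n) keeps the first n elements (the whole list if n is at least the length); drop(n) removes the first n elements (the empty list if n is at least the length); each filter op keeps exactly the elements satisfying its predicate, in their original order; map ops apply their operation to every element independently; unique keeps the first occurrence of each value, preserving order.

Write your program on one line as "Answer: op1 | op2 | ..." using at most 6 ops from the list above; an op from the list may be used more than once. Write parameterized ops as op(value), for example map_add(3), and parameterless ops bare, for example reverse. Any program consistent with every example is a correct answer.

filter_odd | sort_asc | reverse | unique | map_neg

Check, running the answer program on each example:
  [17, 2, 6] -> [17] -> [17] -> [17] -> [17] -> [-17]
  [36, 5, -18, 42, 23, -13, 23, -23, -39, -26] -> [5, 23, -13, 23, -23, -39] -> [-39, -23, -13, 5, 23, 23] -> [23, 23, 5, -13, -23, -39] -> [23, 5, -13, -23, -39] -> [-23, -5, 13, 23, 39]
  [-13, -50, 50, 42, 44, 19, 39] -> [-13, 19, 39] -> [-13, 19, 39] -> [39, 19, -13] -> [39, 19, -13] -> [-39, -19, 13]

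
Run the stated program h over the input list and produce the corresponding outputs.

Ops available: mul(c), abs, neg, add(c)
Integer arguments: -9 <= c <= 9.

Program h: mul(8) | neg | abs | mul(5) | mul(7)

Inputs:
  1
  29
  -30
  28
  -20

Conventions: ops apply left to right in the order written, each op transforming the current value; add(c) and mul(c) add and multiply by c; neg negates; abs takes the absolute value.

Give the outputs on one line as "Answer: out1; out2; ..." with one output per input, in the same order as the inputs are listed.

280; 8120; 8400; 7840; 5600

Execution, op by op:
  1 -> 8 -> -8 -> 8 -> 40 -> 280
  29 -> 232 -> -232 -> 232 -> 1160 -> 8120
  -30 -> -240 -> 240 -> 240 -> 1200 -> 8400
  28 -> 224 -> -224 -> 224 -> 1120 -> 7840
  -20 -> -160 -> 160 -> 160 -> 800 -> 5600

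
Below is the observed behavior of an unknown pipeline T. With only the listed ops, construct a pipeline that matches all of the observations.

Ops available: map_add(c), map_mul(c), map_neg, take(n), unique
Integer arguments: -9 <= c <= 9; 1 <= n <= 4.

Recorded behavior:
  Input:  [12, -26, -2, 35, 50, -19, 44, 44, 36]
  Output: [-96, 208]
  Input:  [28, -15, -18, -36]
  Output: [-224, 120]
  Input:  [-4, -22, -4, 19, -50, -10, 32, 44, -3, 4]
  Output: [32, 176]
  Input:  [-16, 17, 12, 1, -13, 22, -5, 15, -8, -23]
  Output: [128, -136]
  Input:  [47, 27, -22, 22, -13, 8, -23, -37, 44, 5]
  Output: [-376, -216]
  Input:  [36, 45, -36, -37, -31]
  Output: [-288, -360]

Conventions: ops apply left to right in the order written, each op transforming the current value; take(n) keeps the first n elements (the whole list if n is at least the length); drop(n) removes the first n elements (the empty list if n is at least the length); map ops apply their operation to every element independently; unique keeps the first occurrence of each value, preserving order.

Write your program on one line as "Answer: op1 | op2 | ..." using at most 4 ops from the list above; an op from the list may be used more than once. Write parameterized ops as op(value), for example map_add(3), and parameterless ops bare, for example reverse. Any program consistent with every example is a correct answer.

map_mul(-8) | map_neg | take(2) | map_neg

Check, running the answer program on each example:
  [12, -26, -2, 35, 50, -19, 44, 44, 36] -> [-96, 208, 16, -280, -400, 152, -352, -352, -288] -> [96, -208, -16, 280, 400, -152, 352, 352, 288] -> [96, -208] -> [-96, 208]
  [28, -15, -18, -36] -> [-224, 120, 144, 288] -> [224, -120, -144, -288] -> [224, -120] -> [-224, 120]
  [-4, -22, -4, 19, -50, -10, 32, 44, -3, 4] -> [32, 176, 32, -152, 400, 80, -256, -352, 24, -32] -> [-32, -176, -32, 152, -400, -80, 256, 352, -24, 32] -> [-32, -176] -> [32, 176]
  [-16, 17, 12, 1, -13, 22, -5, 15, -8, -23] -> [128, -136, -96, -8, 104, -176, 40, -120, 64, 184] -> [-128, 136, 96, 8, -104, 176, -40, 120, -64, -184] -> [-128, 136] -> [128, -136]
  [47, 27, -22, 22, -13, 8, -23, -37, 44, 5] -> [-376, -216, 176, -176, 104, -64, 184, 296, -352, -40] -> [376, 216, -176, 176, -104, 64, -184, -296, 352, 40] -> [376, 216] -> [-376, -216]
  [36, 45, -36, -37, -31] -> [-288, -360, 288, 296, 248] -> [288, 360, -288, -296, -248] -> [288, 360] -> [-288, -360]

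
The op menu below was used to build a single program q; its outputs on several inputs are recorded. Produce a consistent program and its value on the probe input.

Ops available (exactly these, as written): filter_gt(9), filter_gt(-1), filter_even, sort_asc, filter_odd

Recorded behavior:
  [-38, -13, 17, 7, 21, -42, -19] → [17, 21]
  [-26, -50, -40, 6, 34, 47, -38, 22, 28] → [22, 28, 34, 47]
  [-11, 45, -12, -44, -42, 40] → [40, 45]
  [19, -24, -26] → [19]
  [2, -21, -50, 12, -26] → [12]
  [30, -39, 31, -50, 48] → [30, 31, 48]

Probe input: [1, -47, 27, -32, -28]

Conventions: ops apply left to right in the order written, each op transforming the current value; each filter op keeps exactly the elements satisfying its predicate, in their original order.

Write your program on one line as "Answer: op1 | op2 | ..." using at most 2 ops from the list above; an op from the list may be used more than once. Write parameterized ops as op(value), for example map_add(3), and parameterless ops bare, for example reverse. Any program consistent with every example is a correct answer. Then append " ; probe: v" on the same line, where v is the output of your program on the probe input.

sort_asc | filter_gt(9) ; probe: [27]

Check, running the answer program on each example:
  [-38, -13, 17, 7, 21, -42, -19] -> [-42, -38, -19, -13, 7, 17, 21] -> [17, 21]
  [-26, -50, -40, 6, 34, 47, -38, 22, 28] -> [-50, -40, -38, -26, 6, 22, 28, 34, 47] -> [22, 28, 34, 47]
  [-11, 45, -12, -44, -42, 40] -> [-44, -42, -12, -11, 40, 45] -> [40, 45]
  [19, -24, -26] -> [-26, -24, 19] -> [19]
  [2, -21, -50, 12, -26] -> [-50, -26, -21, 2, 12] -> [12]
  [30, -39, 31, -50, 48] -> [-50, -39, 30, 31, 48] -> [30, 31, 48]
  probe: [1, -47, 27, -32, -28] -> [-47, -32, -28, 1, 27] -> [27]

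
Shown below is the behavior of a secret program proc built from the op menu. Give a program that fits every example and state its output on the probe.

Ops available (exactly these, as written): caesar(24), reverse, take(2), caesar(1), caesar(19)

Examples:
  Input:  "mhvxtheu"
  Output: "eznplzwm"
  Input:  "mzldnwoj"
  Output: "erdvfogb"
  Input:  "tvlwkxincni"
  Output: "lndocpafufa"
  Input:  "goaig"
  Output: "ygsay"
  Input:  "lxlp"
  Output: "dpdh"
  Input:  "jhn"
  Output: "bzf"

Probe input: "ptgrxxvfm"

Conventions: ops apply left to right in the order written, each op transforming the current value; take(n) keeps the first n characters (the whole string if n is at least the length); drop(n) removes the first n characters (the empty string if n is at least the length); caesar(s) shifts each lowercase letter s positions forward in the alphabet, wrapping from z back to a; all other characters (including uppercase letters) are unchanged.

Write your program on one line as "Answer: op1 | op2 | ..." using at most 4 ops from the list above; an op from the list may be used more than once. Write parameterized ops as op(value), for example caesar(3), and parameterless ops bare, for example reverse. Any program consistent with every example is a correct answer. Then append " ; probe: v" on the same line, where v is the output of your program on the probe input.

caesar(19) | caesar(24) | caesar(1) ; probe: "hlyjppnxe"

Check, running the answer program on each example:
  "mhvxtheu" -> "faoqmaxn" -> "dymokyvl" -> "eznplzwm"
  "mzldnwoj" -> "fsewgphc" -> "dqcuenfa" -> "erdvfogb"
  "tvlwkxincni" -> "moepdqbgvgb" -> "kmcnbozetez" -> "lndocpafufa"
  "goaig" -> "zhtbz" -> "xfrzx" -> "ygsay"
  "lxlp" -> "eqei" -> "cocg" -> "dpdh"
  "jhn" -> "cag" -> "aye" -> "bzf"
  probe: "ptgrxxvfm" -> "imzkqqoyf" -> "gkxioomwd" -> "hlyjppnxe"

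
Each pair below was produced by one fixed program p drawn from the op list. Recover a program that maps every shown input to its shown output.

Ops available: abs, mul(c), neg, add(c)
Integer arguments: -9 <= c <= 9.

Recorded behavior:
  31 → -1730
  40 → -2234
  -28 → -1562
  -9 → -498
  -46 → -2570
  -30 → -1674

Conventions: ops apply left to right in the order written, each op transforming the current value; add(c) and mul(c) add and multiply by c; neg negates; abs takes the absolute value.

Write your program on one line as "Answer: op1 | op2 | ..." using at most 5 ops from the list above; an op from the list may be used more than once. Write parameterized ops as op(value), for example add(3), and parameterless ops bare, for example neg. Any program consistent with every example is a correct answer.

mul(-8) | abs | neg | mul(7) | add(6)

Check, running the answer program on each example:
  31 -> -248 -> 248 -> -248 -> -1736 -> -1730
  40 -> -320 -> 320 -> -320 -> -2240 -> -2234
  -28 -> 224 -> 224 -> -224 -> -1568 -> -1562
  -9 -> 72 -> 72 -> -72 -> -504 -> -498
  -46 -> 368 -> 368 -> -368 -> -2576 -> -2570
  -30 -> 240 -> 240 -> -240 -> -1680 -> -1674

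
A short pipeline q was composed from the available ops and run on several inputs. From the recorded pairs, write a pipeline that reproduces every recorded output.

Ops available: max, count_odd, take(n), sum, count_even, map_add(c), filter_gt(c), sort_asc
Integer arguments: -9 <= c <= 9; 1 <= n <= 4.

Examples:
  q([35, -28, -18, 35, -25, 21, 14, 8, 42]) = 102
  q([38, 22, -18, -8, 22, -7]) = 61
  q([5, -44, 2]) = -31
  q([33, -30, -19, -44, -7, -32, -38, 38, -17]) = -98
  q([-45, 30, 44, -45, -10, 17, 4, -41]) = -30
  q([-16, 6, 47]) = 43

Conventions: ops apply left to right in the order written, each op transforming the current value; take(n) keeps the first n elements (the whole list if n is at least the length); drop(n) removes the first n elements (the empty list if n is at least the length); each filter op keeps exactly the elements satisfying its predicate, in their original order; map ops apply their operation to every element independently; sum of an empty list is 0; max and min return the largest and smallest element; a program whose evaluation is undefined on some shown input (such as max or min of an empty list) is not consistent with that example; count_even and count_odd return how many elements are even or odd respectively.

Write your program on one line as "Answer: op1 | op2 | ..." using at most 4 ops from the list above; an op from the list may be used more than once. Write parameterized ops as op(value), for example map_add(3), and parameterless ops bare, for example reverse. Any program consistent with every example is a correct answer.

map_add(9) | map_add(-7) | sum

Check, running the answer program on each example:
  [35, -28, -18, 35, -25, 21, 14, 8, 42] -> [44, -19, -9, 44, -16, 30, 23, 17, 51] -> [37, -26, -16, 37, -23, 23, 16, 10, 44] -> 102
  [38, 22, -18, -8, 22, -7] -> [47, 31, -9, 1, 31, 2] -> [40, 24, -16, -6, 24, -5] -> 61
  [5, -44, 2] -> [14, -35, 11] -> [7, -42, 4] -> -31
  [33, -30, -19, -44, -7, -32, -38, 38, -17] -> [42, -21, -10, -35, 2, -23, -29, 47, -8] -> [35, -28, -17, -42, -5, -30, -36, 40, -15] -> -98
  [-45, 30, 44, -45, -10, 17, 4, -41] -> [-36, 39, 53, -36, -1, 26, 13, -32] -> [-43, 32, 46, -43, -8, 19, 6, -39] -> -30
  [-16, 6, 47] -> [-7, 15, 56] -> [-14, 8, 49] -> 43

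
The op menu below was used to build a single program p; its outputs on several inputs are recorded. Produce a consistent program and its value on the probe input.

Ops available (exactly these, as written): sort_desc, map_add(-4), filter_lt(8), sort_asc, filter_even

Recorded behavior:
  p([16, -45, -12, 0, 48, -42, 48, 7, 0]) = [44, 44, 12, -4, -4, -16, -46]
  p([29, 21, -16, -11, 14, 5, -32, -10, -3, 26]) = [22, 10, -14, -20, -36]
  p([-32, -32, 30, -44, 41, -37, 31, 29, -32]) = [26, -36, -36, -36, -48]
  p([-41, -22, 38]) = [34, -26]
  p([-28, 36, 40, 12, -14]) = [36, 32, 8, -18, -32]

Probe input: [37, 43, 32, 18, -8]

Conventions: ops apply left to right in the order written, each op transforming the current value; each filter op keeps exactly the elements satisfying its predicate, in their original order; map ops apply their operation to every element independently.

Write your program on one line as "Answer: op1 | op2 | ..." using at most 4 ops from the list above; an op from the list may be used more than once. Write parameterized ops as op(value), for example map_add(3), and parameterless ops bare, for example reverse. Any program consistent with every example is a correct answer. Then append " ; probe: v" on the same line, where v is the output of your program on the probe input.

sort_desc | filter_even | map_add(-4) ; probe: [28, 14, -12]

Check, running the answer program on each example:
  [16, -45, -12, 0, 48, -42, 48, 7, 0] -> [48, 48, 16, 7, 0, 0, -12, -42, -45] -> [48, 48, 16, 0, 0, -12, -42] -> [44, 44, 12, -4, -4, -16, -46]
  [29, 21, -16, -11, 14, 5, -32, -10, -3, 26] -> [29, 26, 21, 14, 5, -3, -10, -11, -16, -32] -> [26, 14, -10, -16, -32] -> [22, 10, -14, -20, -36]
  [-32, -32, 30, -44, 41, -37, 31, 29, -32] -> [41, 31, 30, 29, -32, -32, -32, -37, -44] -> [30, -32, -32, -32, -44] -> [26, -36, -36, -36, -48]
  [-41, -22, 38] -> [38, -22, -41] -> [38, -22] -> [34, -26]
  [-28, 36, 40, 12, -14] -> [40, 36, 12, -14, -28] -> [40, 36, 12, -14, -28] -> [36, 32, 8, -18, -32]
  probe: [37, 43, 32, 18, -8] -> [43, 37, 32, 18, -8] -> [32, 18, -8] -> [28, 14, -12]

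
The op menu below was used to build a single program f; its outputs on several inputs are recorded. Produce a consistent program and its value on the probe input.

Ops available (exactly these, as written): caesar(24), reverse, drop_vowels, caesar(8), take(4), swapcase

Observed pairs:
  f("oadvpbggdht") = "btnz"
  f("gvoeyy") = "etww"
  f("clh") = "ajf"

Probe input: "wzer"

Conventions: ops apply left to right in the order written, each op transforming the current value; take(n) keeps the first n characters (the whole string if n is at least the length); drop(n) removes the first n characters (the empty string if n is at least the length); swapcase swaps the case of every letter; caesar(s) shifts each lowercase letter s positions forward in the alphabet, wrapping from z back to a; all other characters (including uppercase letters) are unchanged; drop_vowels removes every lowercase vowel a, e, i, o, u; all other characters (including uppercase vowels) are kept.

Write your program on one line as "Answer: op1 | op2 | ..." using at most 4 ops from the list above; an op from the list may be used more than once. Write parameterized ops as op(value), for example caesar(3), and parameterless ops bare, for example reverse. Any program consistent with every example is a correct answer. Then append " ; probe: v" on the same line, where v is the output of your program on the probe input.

drop_vowels | caesar(24) | take(4) ; probe: "uxp"

Check, running the answer program on each example:
  "oadvpbggdht" -> "dvpbggdht" -> "btnzeebfr" -> "btnz"
  "gvoeyy" -> "gvyy" -> "etww" -> "etww"
  "clh" -> "clh" -> "ajf" -> "ajf"
  probe: "wzer" -> "wzr" -> "uxp" -> "uxp"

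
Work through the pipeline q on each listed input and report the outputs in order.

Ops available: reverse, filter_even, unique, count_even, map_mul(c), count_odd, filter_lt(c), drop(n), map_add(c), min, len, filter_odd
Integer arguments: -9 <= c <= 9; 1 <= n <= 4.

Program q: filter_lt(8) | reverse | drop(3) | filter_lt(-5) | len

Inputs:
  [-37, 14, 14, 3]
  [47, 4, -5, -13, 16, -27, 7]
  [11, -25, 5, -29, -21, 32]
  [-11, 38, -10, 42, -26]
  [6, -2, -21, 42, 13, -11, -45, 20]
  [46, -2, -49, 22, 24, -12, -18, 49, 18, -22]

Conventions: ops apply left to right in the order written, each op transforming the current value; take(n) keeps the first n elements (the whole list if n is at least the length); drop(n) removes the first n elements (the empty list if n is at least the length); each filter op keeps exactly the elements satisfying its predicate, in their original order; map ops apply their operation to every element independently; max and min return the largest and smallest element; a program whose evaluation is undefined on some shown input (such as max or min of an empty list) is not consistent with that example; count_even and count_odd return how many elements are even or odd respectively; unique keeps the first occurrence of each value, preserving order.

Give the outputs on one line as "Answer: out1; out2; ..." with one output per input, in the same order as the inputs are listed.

0; 0; 1; 0; 0; 1

Execution, op by op:
  [-37, 14, 14, 3] -> [-37, 3] -> [3, -37] -> [] -> [] -> 0
  [47, 4, -5, -13, 16, -27, 7] -> [4, -5, -13, -27, 7] -> [7, -27, -13, -5, 4] -> [-5, 4] -> [] -> 0
  [11, -25, 5, -29, -21, 32] -> [-25, 5, -29, -21] -> [-21, -29, 5, -25] -> [-25] -> [-25] -> 1
  [-11, 38, -10, 42, -26] -> [-11, -10, -26] -> [-26, -10, -11] -> [] -> [] -> 0
  [6, -2, -21, 42, 13, -11, -45, 20] -> [6, -2, -21, -11, -45] -> [-45, -11, -21, -2, 6] -> [-2, 6] -> [] -> 0
  [46, -2, -49, 22, 24, -12, -18, 49, 18, -22] -> [-2, -49, -12, -18, -22] -> [-22, -18, -12, -49, -2] -> [-49, -2] -> [-49] -> 1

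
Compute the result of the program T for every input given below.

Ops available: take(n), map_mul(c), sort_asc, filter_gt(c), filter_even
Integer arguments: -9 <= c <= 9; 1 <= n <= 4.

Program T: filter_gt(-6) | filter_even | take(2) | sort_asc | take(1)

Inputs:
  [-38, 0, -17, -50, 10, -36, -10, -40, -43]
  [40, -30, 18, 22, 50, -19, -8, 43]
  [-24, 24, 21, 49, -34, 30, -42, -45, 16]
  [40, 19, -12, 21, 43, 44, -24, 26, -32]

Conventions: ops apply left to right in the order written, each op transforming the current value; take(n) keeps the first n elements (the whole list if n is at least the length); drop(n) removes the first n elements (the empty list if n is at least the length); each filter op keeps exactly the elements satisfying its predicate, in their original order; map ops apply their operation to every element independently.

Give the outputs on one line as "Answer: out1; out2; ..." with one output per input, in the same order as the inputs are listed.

[0]; [18]; [24]; [40]

Execution, op by op:
  [-38, 0, -17, -50, 10, -36, -10, -40, -43] -> [0, 10] -> [0, 10] -> [0, 10] -> [0, 10] -> [0]
  [40, -30, 18, 22, 50, -19, -8, 43] -> [40, 18, 22, 50, 43] -> [40, 18, 22, 50] -> [40, 18] -> [18, 40] -> [18]
  [-24, 24, 21, 49, -34, 30, -42, -45, 16] -> [24, 21, 49, 30, 16] -> [24, 30, 16] -> [24, 30] -> [24, 30] -> [24]
  [40, 19, -12, 21, 43, 44, -24, 26, -32] -> [40, 19, 21, 43, 44, 26] -> [40, 44, 26] -> [40, 44] -> [40, 44] -> [40]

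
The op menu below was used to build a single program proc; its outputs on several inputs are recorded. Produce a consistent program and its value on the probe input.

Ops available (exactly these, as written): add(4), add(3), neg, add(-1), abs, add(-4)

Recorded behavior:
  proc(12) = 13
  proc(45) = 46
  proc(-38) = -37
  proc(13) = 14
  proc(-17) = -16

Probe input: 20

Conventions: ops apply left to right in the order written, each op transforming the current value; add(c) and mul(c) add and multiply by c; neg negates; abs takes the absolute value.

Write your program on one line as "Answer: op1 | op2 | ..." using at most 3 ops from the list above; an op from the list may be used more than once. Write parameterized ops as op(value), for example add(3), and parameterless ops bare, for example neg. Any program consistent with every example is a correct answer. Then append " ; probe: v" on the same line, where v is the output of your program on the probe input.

neg | add(-1) | neg ; probe: 21

Check, running the answer program on each example:
  12 -> -12 -> -13 -> 13
  45 -> -45 -> -46 -> 46
  -38 -> 38 -> 37 -> -37
  13 -> -13 -> -14 -> 14
  -17 -> 17 -> 16 -> -16
  probe: 20 -> -20 -> -21 -> 21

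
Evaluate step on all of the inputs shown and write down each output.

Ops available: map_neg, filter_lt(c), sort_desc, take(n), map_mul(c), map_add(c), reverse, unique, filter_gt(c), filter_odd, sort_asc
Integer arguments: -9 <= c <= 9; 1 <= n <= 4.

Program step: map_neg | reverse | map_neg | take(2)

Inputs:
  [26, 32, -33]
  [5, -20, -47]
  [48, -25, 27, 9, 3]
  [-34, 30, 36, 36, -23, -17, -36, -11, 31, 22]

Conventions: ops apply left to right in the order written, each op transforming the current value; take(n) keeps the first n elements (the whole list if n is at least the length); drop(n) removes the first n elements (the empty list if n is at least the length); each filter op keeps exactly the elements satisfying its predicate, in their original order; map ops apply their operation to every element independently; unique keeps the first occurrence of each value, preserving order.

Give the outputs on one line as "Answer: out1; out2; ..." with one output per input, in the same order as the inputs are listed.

Execution, op by op:
  [26, 32, -33] -> [-26, -32, 33] -> [33, -32, -26] -> [-33, 32, 26] -> [-33, 32]
  [5, -20, -47] -> [-5, 20, 47] -> [47, 20, -5] -> [-47, -20, 5] -> [-47, -20]
  [48, -25, 27, 9, 3] -> [-48, 25, -27, -9, -3] -> [-3, -9, -27, 25, -48] -> [3, 9, 27, -25, 48] -> [3, 9]
  [-34, 30, 36, 36, -23, -17, -36, -11, 31, 22] -> [34, -30, -36, -36, 23, 17, 36, 11, -31, -22] -> [-22, -31, 11, 36, 17, 23, -36, -36, -30, 34] -> [22, 31, -11, -36, -17, -23, 36, 36, 30, -34] -> [22, 31]

[-33, 32]; [-47, -20]; [3, 9]; [22, 31]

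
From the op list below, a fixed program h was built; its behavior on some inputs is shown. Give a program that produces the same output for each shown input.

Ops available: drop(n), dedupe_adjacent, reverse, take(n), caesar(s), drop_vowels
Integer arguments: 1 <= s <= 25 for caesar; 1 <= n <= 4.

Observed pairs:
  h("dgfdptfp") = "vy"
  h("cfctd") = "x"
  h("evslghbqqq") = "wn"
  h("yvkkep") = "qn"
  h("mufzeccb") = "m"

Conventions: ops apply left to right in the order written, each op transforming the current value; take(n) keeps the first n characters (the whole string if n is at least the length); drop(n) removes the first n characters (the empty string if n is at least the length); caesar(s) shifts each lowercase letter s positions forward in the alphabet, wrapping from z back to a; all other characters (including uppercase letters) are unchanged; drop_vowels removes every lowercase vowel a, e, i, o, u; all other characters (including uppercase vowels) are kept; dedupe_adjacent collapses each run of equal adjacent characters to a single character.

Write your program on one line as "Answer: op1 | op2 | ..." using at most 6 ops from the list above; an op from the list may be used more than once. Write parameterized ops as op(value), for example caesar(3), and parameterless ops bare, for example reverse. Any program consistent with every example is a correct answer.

caesar(6) | caesar(12) | dedupe_adjacent | take(2) | drop_vowels

Check, running the answer program on each example:
  "dgfdptfp" -> "jmljvzlv" -> "vyxvhlxh" -> "vyxvhlxh" -> "vy" -> "vy"
  "cfctd" -> "ilizj" -> "uxulv" -> "uxulv" -> "ux" -> "x"
  "evslghbqqq" -> "kbyrmnhwww" -> "wnkdyztiii" -> "wnkdyzti" -> "wn" -> "wn"
  "yvkkep" -> "ebqqkv" -> "qnccwh" -> "qncwh" -> "qn" -> "qn"
  "mufzeccb" -> "salfkiih" -> "emxrwuut" -> "emxrwut" -> "em" -> "m"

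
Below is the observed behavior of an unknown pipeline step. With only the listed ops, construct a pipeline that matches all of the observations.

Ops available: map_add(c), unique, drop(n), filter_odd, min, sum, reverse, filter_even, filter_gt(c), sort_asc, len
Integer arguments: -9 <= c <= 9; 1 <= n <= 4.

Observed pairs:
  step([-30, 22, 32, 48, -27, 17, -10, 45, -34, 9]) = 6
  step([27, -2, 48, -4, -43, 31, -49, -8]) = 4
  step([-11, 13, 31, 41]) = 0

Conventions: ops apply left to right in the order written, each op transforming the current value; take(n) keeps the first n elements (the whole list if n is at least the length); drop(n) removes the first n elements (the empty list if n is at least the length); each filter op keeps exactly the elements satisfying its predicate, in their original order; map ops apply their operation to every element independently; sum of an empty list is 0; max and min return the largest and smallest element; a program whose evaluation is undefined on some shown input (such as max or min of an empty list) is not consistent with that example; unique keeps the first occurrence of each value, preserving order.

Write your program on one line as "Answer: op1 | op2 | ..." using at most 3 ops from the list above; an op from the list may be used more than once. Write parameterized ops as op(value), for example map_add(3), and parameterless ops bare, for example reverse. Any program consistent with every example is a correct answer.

filter_even | len

Check, running the answer program on each example:
  [-30, 22, 32, 48, -27, 17, -10, 45, -34, 9] -> [-30, 22, 32, 48, -10, -34] -> 6
  [27, -2, 48, -4, -43, 31, -49, -8] -> [-2, 48, -4, -8] -> 4
  [-11, 13, 31, 41] -> [] -> 0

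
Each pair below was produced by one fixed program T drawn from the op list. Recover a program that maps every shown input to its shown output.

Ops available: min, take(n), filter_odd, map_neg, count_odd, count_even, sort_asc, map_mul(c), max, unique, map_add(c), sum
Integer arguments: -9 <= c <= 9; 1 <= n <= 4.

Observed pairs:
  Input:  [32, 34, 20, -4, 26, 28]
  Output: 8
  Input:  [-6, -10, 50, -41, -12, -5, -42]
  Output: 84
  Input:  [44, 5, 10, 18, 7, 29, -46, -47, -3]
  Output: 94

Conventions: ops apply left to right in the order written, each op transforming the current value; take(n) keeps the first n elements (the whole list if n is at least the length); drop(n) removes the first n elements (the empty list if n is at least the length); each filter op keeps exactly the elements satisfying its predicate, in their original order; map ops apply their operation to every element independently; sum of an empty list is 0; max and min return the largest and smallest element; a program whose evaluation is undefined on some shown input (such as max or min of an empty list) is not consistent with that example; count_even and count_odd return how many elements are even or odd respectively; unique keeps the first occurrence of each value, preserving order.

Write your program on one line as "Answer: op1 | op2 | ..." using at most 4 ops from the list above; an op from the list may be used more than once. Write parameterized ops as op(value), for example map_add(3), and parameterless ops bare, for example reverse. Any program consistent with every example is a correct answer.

sort_asc | map_neg | map_mul(2) | max

Check, running the answer program on each example:
  [32, 34, 20, -4, 26, 28] -> [-4, 20, 26, 28, 32, 34] -> [4, -20, -26, -28, -32, -34] -> [8, -40, -52, -56, -64, -68] -> 8
  [-6, -10, 50, -41, -12, -5, -42] -> [-42, -41, -12, -10, -6, -5, 50] -> [42, 41, 12, 10, 6, 5, -50] -> [84, 82, 24, 20, 12, 10, -100] -> 84
  [44, 5, 10, 18, 7, 29, -46, -47, -3] -> [-47, -46, -3, 5, 7, 10, 18, 29, 44] -> [47, 46, 3, -5, -7, -10, -18, -29, -44] -> [94, 92, 6, -10, -14, -20, -36, -58, -88] -> 94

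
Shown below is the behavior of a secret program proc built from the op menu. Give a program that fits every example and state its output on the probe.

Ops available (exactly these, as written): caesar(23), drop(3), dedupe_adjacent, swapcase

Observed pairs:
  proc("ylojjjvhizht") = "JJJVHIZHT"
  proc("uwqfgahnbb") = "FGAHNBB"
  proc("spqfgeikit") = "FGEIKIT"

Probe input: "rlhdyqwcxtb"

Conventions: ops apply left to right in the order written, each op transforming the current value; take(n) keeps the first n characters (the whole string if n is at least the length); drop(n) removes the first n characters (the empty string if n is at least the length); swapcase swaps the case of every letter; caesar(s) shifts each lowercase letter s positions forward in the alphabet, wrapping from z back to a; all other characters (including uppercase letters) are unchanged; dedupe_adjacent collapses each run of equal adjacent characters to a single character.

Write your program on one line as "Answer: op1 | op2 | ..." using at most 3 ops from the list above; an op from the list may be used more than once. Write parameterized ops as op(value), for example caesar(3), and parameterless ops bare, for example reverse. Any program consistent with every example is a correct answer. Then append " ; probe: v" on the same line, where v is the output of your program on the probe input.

drop(3) | swapcase ; probe: "DYQWCXTB"

Check, running the answer program on each example:
  "ylojjjvhizht" -> "jjjvhizht" -> "JJJVHIZHT"
  "uwqfgahnbb" -> "fgahnbb" -> "FGAHNBB"
  "spqfgeikit" -> "fgeikit" -> "FGEIKIT"
  probe: "rlhdyqwcxtb" -> "dyqwcxtb" -> "DYQWCXTB"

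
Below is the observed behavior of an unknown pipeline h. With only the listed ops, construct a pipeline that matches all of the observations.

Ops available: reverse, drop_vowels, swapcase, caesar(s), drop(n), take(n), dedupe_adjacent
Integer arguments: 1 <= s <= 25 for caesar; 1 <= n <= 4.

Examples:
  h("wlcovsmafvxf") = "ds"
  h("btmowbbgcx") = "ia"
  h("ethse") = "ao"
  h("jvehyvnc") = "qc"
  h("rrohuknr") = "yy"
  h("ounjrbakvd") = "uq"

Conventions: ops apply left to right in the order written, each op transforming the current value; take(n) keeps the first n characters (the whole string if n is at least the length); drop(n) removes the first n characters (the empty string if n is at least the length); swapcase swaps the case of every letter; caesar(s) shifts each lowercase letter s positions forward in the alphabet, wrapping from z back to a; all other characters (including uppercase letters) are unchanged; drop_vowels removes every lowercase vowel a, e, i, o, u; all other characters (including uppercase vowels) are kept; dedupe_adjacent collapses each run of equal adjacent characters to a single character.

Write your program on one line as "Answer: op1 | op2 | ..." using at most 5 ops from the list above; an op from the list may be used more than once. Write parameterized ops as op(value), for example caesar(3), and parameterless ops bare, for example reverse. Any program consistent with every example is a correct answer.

drop_vowels | take(2) | caesar(15) | caesar(18)

Check, running the answer program on each example:
  "wlcovsmafvxf" -> "wlcvsmfvxf" -> "wl" -> "la" -> "ds"
  "btmowbbgcx" -> "btmwbbgcx" -> "bt" -> "qi" -> "ia"
  "ethse" -> "ths" -> "th" -> "iw" -> "ao"
  "jvehyvnc" -> "jvhyvnc" -> "jv" -> "yk" -> "qc"
  "rrohuknr" -> "rrhknr" -> "rr" -> "gg" -> "yy"
  "ounjrbakvd" -> "njrbkvd" -> "nj" -> "cy" -> "uq"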